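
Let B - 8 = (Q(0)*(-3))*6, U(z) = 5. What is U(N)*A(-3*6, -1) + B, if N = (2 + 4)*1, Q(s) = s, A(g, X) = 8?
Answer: 48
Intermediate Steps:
N = 6 (N = 6*1 = 6)
B = 8 (B = 8 + (0*(-3))*6 = 8 + 0*6 = 8 + 0 = 8)
U(N)*A(-3*6, -1) + B = 5*8 + 8 = 40 + 8 = 48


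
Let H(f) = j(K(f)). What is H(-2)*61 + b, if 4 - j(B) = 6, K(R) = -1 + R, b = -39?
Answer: -161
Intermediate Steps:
j(B) = -2 (j(B) = 4 - 1*6 = 4 - 6 = -2)
H(f) = -2
H(-2)*61 + b = -2*61 - 39 = -122 - 39 = -161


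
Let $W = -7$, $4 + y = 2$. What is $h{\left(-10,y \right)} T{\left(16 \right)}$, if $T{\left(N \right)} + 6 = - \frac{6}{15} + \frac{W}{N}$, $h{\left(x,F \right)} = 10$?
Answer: $- \frac{547}{8} \approx -68.375$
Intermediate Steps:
$y = -2$ ($y = -4 + 2 = -2$)
$T{\left(N \right)} = - \frac{32}{5} - \frac{7}{N}$ ($T{\left(N \right)} = -6 - \left(\frac{2}{5} + \frac{7}{N}\right) = - \frac{32}{5} - \frac{7}{N}$)
$h{\left(-10,y \right)} T{\left(16 \right)} = 10 \left(- \frac{32}{5} - \frac{7}{16}\right) = 10 \left(- \frac{547}{80}\right) = - \frac{547}{8}$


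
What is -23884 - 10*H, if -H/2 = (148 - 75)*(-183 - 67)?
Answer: -388884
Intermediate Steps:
H = 36500 (H = -2*(148 - 75)*(-183 - 67) = -146*(-250) = -2*(-18250) = 36500)
-23884 - 10*H = -23884 - 10*36500 = -23884 - 365000 = -388884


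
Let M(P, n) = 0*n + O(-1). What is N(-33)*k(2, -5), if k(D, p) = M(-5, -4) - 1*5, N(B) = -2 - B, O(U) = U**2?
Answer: -124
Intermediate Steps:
M(P, n) = 1 (M(P, n) = 0*n + (-1)**2 = 0 + 1 = 1)
k(D, p) = -4 (k(D, p) = 1 - 1*5 = 1 - 5 = -4)
N(-33)*k(2, -5) = (-2 - 1*(-33))*(-4) = (-2 + 33)*(-4) = 31*(-4) = -124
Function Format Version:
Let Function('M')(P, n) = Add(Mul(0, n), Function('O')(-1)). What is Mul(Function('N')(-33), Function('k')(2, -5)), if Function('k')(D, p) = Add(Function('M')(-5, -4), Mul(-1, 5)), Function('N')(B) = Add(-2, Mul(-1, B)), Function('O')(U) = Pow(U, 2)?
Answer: -124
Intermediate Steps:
Function('M')(P, n) = 1 (Function('M')(P, n) = Add(Mul(0, n), Pow(-1, 2)) = Add(0, 1) = 1)
Function('k')(D, p) = -4 (Function('k')(D, p) = Add(1, Mul(-1, 5)) = Add(1, -5) = -4)
Mul(Function('N')(-33), Function('k')(2, -5)) = Mul(Add(-2, Mul(-1, -33)), -4) = Mul(Add(-2, 33), -4) = Mul(31, -4) = -124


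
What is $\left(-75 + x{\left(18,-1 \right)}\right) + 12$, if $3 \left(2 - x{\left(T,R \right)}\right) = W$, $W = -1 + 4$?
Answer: $-62$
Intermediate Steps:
$W = 3$
$x{\left(T,R \right)} = 1$ ($x{\left(T,R \right)} = 2 - 1 = 1$)
$\left(-75 + x{\left(18,-1 \right)}\right) + 12 = \left(-75 + 1\right) + 12 = -74 + 12 = -62$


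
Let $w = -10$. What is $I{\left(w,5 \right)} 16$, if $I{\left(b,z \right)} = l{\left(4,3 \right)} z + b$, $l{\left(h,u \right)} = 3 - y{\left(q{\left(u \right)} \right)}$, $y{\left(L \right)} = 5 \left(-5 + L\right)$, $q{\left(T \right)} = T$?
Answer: $880$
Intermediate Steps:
$y{\left(L \right)} = -25 + 5 L$
$l{\left(h,u \right)} = 28 - 5 u$ ($l{\left(h,u \right)} = 3 - \left(-25 + 5 u\right) = 28 - 5 u$)
$I{\left(b,z \right)} = b + 13 z$ ($I{\left(b,z \right)} = \left(28 - 15\right) z + b = 13 z + b = b + 13 z$)
$I{\left(w,5 \right)} 16 = \left(-10 + 13 \cdot 5\right) 16 = \left(-10 + 65\right) 16 = 55 \cdot 16 = 880$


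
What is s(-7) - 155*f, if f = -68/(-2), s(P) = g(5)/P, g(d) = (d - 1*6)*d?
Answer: -36885/7 ≈ -5269.3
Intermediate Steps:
g(d) = d*(-6 + d) (g(d) = (d - 6)*d = (-6 + d)*d = d*(-6 + d))
s(P) = -5/P (s(P) = (5*(-6 + 5))/P = (5*(-1))/P = -5/P)
f = 34 (f = -68*(-½) = 34)
s(-7) - 155*f = -5/(-7) - 155*34 = -5*(-⅐) - 5270 = 5/7 - 5270 = -36885/7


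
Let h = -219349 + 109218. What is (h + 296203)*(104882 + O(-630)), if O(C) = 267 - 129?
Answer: 19541281440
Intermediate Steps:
O(C) = 138
h = -110131
(h + 296203)*(104882 + O(-630)) = (-110131 + 296203)*(104882 + 138) = 186072*105020 = 19541281440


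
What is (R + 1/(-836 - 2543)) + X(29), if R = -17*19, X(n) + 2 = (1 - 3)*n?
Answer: -1294158/3379 ≈ -383.00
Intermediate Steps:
X(n) = -2 - 2*n (X(n) = -2 + (1 - 3)*n = -2 - 2*n)
R = -323
(R + 1/(-836 - 2543)) + X(29) = (-323 + 1/(-836 - 2543)) + (-2 - 2*29) = (-323 + 1/(-3379)) + (-2 - 58) = (-323 - 1/3379) - 60 = -1091418/3379 - 60 = -1294158/3379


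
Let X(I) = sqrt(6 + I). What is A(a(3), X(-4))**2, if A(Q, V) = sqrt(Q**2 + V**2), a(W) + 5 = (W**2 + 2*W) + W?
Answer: 171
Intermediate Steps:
a(W) = -5 + W**2 + 3*W (a(W) = -5 + ((W**2 + 2*W) + W) = -5 + (W**2 + 3*W) = -5 + W**2 + 3*W)
A(a(3), X(-4))**2 = (sqrt((-5 + 3**2 + 3*3)**2 + (sqrt(6 - 4))**2))**2 = (sqrt((-5 + 9 + 9)**2 + (sqrt(2))**2))**2 = (sqrt(13**2 + 2))**2 = (sqrt(169 + 2))**2 = (sqrt(171))**2 = (3*sqrt(19))**2 = 171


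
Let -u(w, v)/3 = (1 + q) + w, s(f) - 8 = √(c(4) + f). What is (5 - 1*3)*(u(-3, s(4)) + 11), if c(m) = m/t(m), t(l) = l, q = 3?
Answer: 16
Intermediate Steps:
c(m) = 1 (c(m) = m/m = 1)
s(f) = 8 + √(1 + f)
u(w, v) = -12 - 3*w (u(w, v) = -3*((1 + 3) + w) = -3*(4 + w) = -12 - 3*w)
(5 - 1*3)*(u(-3, s(4)) + 11) = (5 - 1*3)*((-12 - 3*(-3)) + 11) = (5 - 3)*((-12 + 9) + 11) = 2*(-3 + 11) = 2*8 = 16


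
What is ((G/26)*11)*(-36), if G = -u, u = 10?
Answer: 1980/13 ≈ 152.31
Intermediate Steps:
G = -10 (G = -1*10 = -10)
((G/26)*11)*(-36) = (-10/26*11)*(-36) = (-10*1/26*11)*(-36) = -5/13*11*(-36) = -55/13*(-36) = 1980/13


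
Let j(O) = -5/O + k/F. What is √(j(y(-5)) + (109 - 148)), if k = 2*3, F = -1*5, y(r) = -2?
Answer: I*√3770/10 ≈ 6.14*I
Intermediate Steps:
F = -5
k = 6
j(O) = -6/5 - 5/O (j(O) = -5/O + 6/(-5) = -5/O + 6*(-⅕) = -5/O - 6/5 = -6/5 - 5/O)
√(j(y(-5)) + (109 - 148)) = √((-6/5 - 5/(-2)) + (109 - 148)) = √((-6/5 - 5*(-½)) - 39) = √((-6/5 + 5/2) - 39) = √(13/10 - 39) = √(-377/10) = I*√3770/10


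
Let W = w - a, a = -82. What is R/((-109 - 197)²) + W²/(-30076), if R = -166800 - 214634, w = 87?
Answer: -3536586695/704049084 ≈ -5.0232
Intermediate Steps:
R = -381434
W = 169 (W = 87 - 1*(-82) = 87 + 82 = 169)
R/((-109 - 197)²) + W²/(-30076) = -381434/(-109 - 197)² + 169²/(-30076) = -381434/((-306)²) + 28561*(-1/30076) = -381434/93636 - 28561/30076 = -381434*1/93636 - 28561/30076 = -190717/46818 - 28561/30076 = -3536586695/704049084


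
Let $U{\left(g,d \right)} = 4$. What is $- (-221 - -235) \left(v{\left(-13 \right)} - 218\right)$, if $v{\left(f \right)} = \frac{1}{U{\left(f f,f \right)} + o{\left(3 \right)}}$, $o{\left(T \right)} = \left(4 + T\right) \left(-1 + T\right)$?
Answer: $\frac{27461}{9} \approx 3051.2$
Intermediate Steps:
$o{\left(T \right)} = \left(-1 + T\right) \left(4 + T\right)$
$v{\left(f \right)} = \frac{1}{18}$ ($v{\left(f \right)} = \frac{1}{4 + \left(-4 + 3^{2} + 3 \cdot 3\right)} = \frac{1}{4 + \left(-4 + 9 + 9\right)} = \frac{1}{4 + 14} = \frac{1}{18}$)
$- (-221 - -235) \left(v{\left(-13 \right)} - 218\right) = - (-221 - -235) \left(\frac{1}{18} - 218\right) = - (-221 + 235) \left(\frac{1}{18} - 218\right) = \left(-1\right) 14 \left(- \frac{3923}{18}\right) = \left(-14\right) \left(- \frac{3923}{18}\right) = \frac{27461}{9}$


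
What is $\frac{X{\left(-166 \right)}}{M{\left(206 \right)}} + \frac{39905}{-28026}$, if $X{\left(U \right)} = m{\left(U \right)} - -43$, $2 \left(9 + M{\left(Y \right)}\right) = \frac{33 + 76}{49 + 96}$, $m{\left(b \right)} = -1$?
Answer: $- \frac{441159085}{70093026} \approx -6.2939$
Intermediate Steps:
$M{\left(Y \right)} = - \frac{2501}{290}$ ($M{\left(Y \right)} = -9 + \frac{\left(33 + 76\right) \frac{1}{49 + 96}}{2} = -9 + \frac{109 \cdot \frac{1}{145}}{2} = -9 + \frac{1}{2} \cdot \frac{109}{145} = -9 + \frac{109}{290} = - \frac{2501}{290}$)
$X{\left(U \right)} = 42$ ($X{\left(U \right)} = -1 - -43 = -1 + 43 = 42$)
$\frac{X{\left(-166 \right)}}{M{\left(206 \right)}} + \frac{39905}{-28026} = \frac{42}{- \frac{2501}{290}} + \frac{39905}{-28026} = 42 \left(- \frac{290}{2501}\right) + 39905 \left(- \frac{1}{28026}\right) = - \frac{12180}{2501} - \frac{39905}{28026} = - \frac{441159085}{70093026}$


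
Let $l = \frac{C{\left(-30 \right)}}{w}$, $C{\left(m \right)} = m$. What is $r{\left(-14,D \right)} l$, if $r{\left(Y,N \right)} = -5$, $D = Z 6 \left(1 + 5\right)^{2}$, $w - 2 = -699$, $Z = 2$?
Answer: $- \frac{150}{697} \approx -0.21521$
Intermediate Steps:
$w = -697$ ($w = 2 - 699 = -697$)
$D = 432$ ($D = 2 \cdot 6 \left(1 + 5\right)^{2} = 12 \cdot 6^{2} = 12 \cdot 36 = 432$)
$l = \frac{30}{697}$ ($l = - \frac{30}{-697} = \left(-30\right) \left(- \frac{1}{697}\right) = \frac{30}{697} \approx 0.043042$)
$r{\left(-14,D \right)} l = \left(-5\right) \frac{30}{697} = - \frac{150}{697}$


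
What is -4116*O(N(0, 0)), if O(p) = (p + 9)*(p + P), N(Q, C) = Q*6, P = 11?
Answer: -407484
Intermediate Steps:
N(Q, C) = 6*Q
O(p) = (9 + p)*(11 + p) (O(p) = (p + 9)*(p + 11) = (9 + p)*(11 + p))
-4116*O(N(0, 0)) = -4116*(99 + (6*0)**2 + 20*(6*0)) = -4116*(99 + 0**2 + 20*0) = -4116*(99 + 0 + 0) = -4116*99 = -407484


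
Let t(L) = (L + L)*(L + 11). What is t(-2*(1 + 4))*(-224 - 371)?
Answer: 11900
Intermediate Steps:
t(L) = 2*L*(11 + L) (t(L) = (2*L)*(11 + L) = 2*L*(11 + L))
t(-2*(1 + 4))*(-224 - 371) = (2*(-2*(1 + 4))*(11 - 2*(1 + 4)))*(-224 - 371) = (2*(-2*5)*(11 - 2*5))*(-595) = (2*(-10)*(11 - 10))*(-595) = (2*(-10)*1)*(-595) = -20*(-595) = 11900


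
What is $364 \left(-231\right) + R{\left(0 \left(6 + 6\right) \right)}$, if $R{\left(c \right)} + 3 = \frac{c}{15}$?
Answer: $-84087$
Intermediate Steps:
$R{\left(c \right)} = -3 + \frac{c}{15}$
$364 \left(-231\right) + R{\left(0 \left(6 + 6\right) \right)} = 364 \left(-231\right) - \left(3 - \frac{0 \left(6 + 6\right)}{15}\right) = -84084 - \left(3 - \frac{0 \cdot 12}{15}\right) = -84084 + \left(-3 + \frac{1}{15} \cdot 0\right) = -84084 + \left(-3 + 0\right) = -84084 - 3 = -84087$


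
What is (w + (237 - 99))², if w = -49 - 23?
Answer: 4356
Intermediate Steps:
w = -72
(w + (237 - 99))² = (-72 + (237 - 99))² = (-72 + 138)² = 66² = 4356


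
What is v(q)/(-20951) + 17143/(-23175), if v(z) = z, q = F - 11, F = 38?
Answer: -359788718/485539425 ≈ -0.74101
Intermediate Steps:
q = 27 (q = 38 - 11 = 27)
v(q)/(-20951) + 17143/(-23175) = 27/(-20951) + 17143/(-23175) = 27*(-1/20951) + 17143*(-1/23175) = -27/20951 - 17143/23175 = -359788718/485539425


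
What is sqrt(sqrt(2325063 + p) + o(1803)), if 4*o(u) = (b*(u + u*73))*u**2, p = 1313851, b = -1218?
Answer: sqrt(-132070613992191 + sqrt(3638914)) ≈ 1.1492e+7*I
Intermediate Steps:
o(u) = -22533*u**3 (o(u) = ((-1218*(u + u*73))*u**2)/4 = ((-1218*(u + 73*u))*u**2)/4 = ((-90132*u)*u**2)/4 = (-90132*u**3)/4 = -22533*u**3)
sqrt(sqrt(2325063 + p) + o(1803)) = sqrt(sqrt(2325063 + 1313851) - 22533*1803**3) = sqrt(sqrt(3638914) - 22533*5861208627) = sqrt(sqrt(3638914) - 132070613992191) = sqrt(-132070613992191 + sqrt(3638914))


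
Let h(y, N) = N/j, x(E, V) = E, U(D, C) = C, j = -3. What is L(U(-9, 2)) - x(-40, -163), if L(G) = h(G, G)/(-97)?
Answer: 11642/291 ≈ 40.007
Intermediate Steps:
h(y, N) = -N/3 (h(y, N) = N/(-3) = N*(-⅓) = -N/3)
L(G) = G/291 (L(G) = -G/3/(-97) = -G/3*(-1/97) = G/291)
L(U(-9, 2)) - x(-40, -163) = (1/291)*2 - 1*(-40) = 2/291 + 40 = 11642/291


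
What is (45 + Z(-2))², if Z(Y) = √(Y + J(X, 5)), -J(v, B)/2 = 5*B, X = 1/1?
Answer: 1973 + 180*I*√13 ≈ 1973.0 + 649.0*I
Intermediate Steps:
X = 1 (X = 1*1 = 1)
J(v, B) = -10*B
Z(Y) = √(-50 + Y) (Z(Y) = √(Y - 10*5) = √(Y - 50) = √(-50 + Y))
(45 + Z(-2))² = (45 + √(-50 - 2))² = (45 + √(-52))² = (45 + 2*I*√13)²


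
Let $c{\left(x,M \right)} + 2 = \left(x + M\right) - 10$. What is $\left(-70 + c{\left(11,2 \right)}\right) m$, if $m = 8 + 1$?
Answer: $-621$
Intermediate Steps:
$m = 9$
$c{\left(x,M \right)} = -12 + M + x$ ($c{\left(x,M \right)} = -2 - \left(10 - M - x\right) = -2 + \left(-10 + M + x\right) = -12 + M + x$)
$\left(-70 + c{\left(11,2 \right)}\right) m = \left(-70 + \left(-12 + 2 + 11\right)\right) 9 = \left(-70 + 1\right) 9 = \left(-69\right) 9 = -621$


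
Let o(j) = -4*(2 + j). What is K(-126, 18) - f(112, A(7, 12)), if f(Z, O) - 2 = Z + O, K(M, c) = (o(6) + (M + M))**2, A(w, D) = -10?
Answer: 80552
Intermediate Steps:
o(j) = -8 - 4*j
K(M, c) = (-32 + 2*M)**2 (K(M, c) = ((-8 - 4*6) + (M + M))**2 = ((-8 - 24) + 2*M)**2 = (-32 + 2*M)**2)
f(Z, O) = 2 + O + Z (f(Z, O) = 2 + (Z + O) = 2 + (O + Z) = 2 + O + Z)
K(-126, 18) - f(112, A(7, 12)) = 4*(-16 - 126)**2 - (2 - 10 + 112) = 4*(-142)**2 - 1*104 = 4*20164 - 104 = 80656 - 104 = 80552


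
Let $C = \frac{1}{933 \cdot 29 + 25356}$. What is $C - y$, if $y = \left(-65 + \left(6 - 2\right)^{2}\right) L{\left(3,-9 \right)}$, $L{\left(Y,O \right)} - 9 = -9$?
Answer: $\frac{1}{52413} \approx 1.9079 \cdot 10^{-5}$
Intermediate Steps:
$L{\left(Y,O \right)} = 0$ ($L{\left(Y,O \right)} = 9 - 9 = 0$)
$C = \frac{1}{52413}$ ($C = \frac{1}{27057 + 25356} = \frac{1}{52413} \approx 1.9079 \cdot 10^{-5}$)
$y = 0$ ($y = \left(-65 + \left(6 - 2\right)^{2}\right) 0 = \left(-65 + 4^{2}\right) 0 = \left(-65 + 16\right) 0 = \left(-49\right) 0 = 0$)
$C - y = \frac{1}{52413} - 0 = \frac{1}{52413} + 0 = \frac{1}{52413}$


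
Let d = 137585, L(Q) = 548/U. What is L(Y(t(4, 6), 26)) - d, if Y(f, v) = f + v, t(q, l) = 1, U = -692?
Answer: -23802342/173 ≈ -1.3759e+5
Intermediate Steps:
L(Q) = -137/173 (L(Q) = 548/(-692) = 548*(-1/692) = -137/173)
L(Y(t(4, 6), 26)) - d = -137/173 - 1*137585 = -137/173 - 137585 = -23802342/173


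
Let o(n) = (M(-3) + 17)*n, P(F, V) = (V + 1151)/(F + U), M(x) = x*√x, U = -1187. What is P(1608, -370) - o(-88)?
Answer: 630597/421 - 264*I*√3 ≈ 1497.9 - 457.26*I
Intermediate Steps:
M(x) = x^(3/2)
P(F, V) = (1151 + V)/(-1187 + F) (P(F, V) = (V + 1151)/(F - 1187) = (1151 + V)/(-1187 + F))
o(n) = n*(17 - 3*I*√3) (o(n) = ((-3)^(3/2) + 17)*n = (-3*I*√3 + 17)*n = (17 - 3*I*√3)*n = n*(17 - 3*I*√3))
P(1608, -370) - o(-88) = (1151 - 370)/(-1187 + 1608) - (-88)*(17 - 3*I*√3) = 781/421 - (-1496 + 264*I*√3) = (1/421)*781 + (1496 - 264*I*√3) = 781/421 + (1496 - 264*I*√3) = 630597/421 - 264*I*√3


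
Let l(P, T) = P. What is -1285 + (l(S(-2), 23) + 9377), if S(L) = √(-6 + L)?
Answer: 8092 + 2*I*√2 ≈ 8092.0 + 2.8284*I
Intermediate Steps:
-1285 + (l(S(-2), 23) + 9377) = -1285 + (√(-6 - 2) + 9377) = -1285 + (√(-8) + 9377) = -1285 + (2*I*√2 + 9377) = -1285 + (9377 + 2*I*√2) = 8092 + 2*I*√2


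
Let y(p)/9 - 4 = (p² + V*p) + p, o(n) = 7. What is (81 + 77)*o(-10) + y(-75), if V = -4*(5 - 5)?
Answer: 51092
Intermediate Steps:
V = 0 (V = -4*0 = 0)
y(p) = 36 + 9*p + 9*p² (y(p) = 36 + 9*((p² + 0*p) + p) = 36 + 9*((p² + 0) + p) = 36 + 9*(p² + p) = 36 + 9*(p + p²) = 36 + (9*p + 9*p²) = 36 + 9*p + 9*p²)
(81 + 77)*o(-10) + y(-75) = (81 + 77)*7 + (36 + 9*(-75) + 9*(-75)²) = 158*7 + (36 - 675 + 9*5625) = 1106 + (36 - 675 + 50625) = 1106 + 49986 = 51092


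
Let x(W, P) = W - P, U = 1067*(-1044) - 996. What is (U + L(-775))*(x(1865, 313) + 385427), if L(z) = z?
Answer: -431759822901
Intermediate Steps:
U = -1114944 (U = -1113948 - 996 = -1114944)
(U + L(-775))*(x(1865, 313) + 385427) = (-1114944 - 775)*((1865 - 1*313) + 385427) = -1115719*((1865 - 313) + 385427) = -1115719*(1552 + 385427) = -1115719*386979 = -431759822901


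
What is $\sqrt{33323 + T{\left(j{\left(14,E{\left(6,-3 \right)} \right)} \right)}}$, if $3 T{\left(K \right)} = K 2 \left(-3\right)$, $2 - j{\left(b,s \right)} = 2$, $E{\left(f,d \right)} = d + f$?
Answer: $\sqrt{33323} \approx 182.55$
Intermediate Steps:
$j{\left(b,s \right)} = 0$ ($j{\left(b,s \right)} = 2 - 2 = 0$)
$T{\left(K \right)} = - 2 K$ ($T{\left(K \right)} = \frac{K 2 \left(-3\right)}{3} = \frac{2 K \left(-3\right)}{3} = \frac{\left(-6\right) K}{3} = - 2 K$)
$\sqrt{33323 + T{\left(j{\left(14,E{\left(6,-3 \right)} \right)} \right)}} = \sqrt{33323 - 0} = \sqrt{33323 + 0} = \sqrt{33323}$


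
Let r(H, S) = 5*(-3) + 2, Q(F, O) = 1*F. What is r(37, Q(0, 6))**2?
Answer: 169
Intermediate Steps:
Q(F, O) = F
r(H, S) = -13 (r(H, S) = -15 + 2 = -13)
r(37, Q(0, 6))**2 = (-13)**2 = 169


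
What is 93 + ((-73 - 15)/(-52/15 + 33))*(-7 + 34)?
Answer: 5559/443 ≈ 12.549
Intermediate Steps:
93 + ((-73 - 15)/(-52/15 + 33))*(-7 + 34) = 93 - 88/(-52*1/15 + 33)*27 = 93 - 88/(-52/15 + 33)*27 = 93 - 88/443/15*27 = 93 - 88*15/443*27 = 93 - 1320/443*27 = 93 - 35640/443 = 5559/443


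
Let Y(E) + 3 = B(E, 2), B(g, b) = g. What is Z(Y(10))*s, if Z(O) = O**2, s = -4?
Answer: -196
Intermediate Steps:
Y(E) = -3 + E
Z(Y(10))*s = (-3 + 10)**2*(-4) = 7**2*(-4) = 49*(-4) = -196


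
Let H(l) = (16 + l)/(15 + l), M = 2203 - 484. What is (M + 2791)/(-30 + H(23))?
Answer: -171380/1101 ≈ -155.66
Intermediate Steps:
M = 1719
H(l) = (16 + l)/(15 + l)
(M + 2791)/(-30 + H(23)) = (1719 + 2791)/(-30 + (16 + 23)/(15 + 23)) = 4510/(-30 + 39/38) = 4510/(-1101/38) = 4510*(-38/1101) = -171380/1101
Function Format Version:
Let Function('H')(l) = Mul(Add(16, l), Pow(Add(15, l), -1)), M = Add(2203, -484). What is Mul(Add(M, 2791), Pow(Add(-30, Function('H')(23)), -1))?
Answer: Rational(-171380, 1101) ≈ -155.66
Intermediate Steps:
M = 1719
Function('H')(l) = Mul(Pow(Add(15, l), -1), Add(16, l))
Mul(Add(M, 2791), Pow(Add(-30, Function('H')(23)), -1)) = Mul(Add(1719, 2791), Pow(Add(-30, Mul(Pow(Add(15, 23), -1), Add(16, 23))), -1)) = Mul(4510, Pow(Add(-30, Mul(Pow(38, -1), 39)), -1)) = Mul(4510, Pow(Add(-30, Mul(Rational(1, 38), 39)), -1)) = Mul(4510, Pow(Add(-30, Rational(39, 38)), -1)) = Mul(4510, Pow(Rational(-1101, 38), -1)) = Mul(4510, Rational(-38, 1101)) = Rational(-171380, 1101)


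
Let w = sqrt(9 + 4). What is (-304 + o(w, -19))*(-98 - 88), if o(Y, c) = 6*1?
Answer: 55428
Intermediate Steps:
w = sqrt(13) ≈ 3.6056
o(Y, c) = 6
(-304 + o(w, -19))*(-98 - 88) = (-304 + 6)*(-98 - 88) = -298*(-186) = 55428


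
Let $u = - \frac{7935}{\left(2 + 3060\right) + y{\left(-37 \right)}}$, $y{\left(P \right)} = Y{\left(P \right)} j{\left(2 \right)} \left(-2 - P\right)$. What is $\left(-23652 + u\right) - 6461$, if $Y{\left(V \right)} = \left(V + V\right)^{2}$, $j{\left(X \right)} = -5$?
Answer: $- \frac{28765073959}{955238} \approx -30113.0$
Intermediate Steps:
$Y{\left(V \right)} = 4 V^{2}$ ($Y{\left(V \right)} = \left(2 V\right)^{2} = 4 V^{2}$)
$y{\left(P \right)} = - 20 P^{2} \left(-2 - P\right)$ ($y{\left(P \right)} = 4 P^{2} \left(-5\right) \left(-2 - P\right) = - 20 P^{2} \left(-2 - P\right)$)
$u = \frac{7935}{955238}$ ($u = - \frac{7935}{\left(2 + 3060\right) + 20 \left(-37\right)^{2} \left(2 - 37\right)} = - \frac{7935}{3062 + 20 \cdot 1369 \left(-35\right)} = - \frac{7935}{3062 - 958300} = - \frac{7935}{-955238} = \left(-7935\right) \left(- \frac{1}{955238}\right) = \frac{7935}{955238} \approx 0.0083068$)
$\left(-23652 + u\right) - 6461 = \left(-23652 + \frac{7935}{955238}\right) - 6461 = - \frac{22593281241}{955238} - 6461 = - \frac{28765073959}{955238}$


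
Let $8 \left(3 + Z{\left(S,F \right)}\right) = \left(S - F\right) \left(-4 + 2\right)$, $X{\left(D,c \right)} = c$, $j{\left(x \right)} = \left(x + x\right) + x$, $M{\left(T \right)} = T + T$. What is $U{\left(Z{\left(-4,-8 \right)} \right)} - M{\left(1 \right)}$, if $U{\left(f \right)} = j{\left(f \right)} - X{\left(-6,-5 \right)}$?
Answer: $-9$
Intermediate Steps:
$M{\left(T \right)} = 2 T$
$j{\left(x \right)} = 3 x$ ($j{\left(x \right)} = 2 x + x = 3 x$)
$Z{\left(S,F \right)} = -3 - \frac{S}{4} + \frac{F}{4}$ ($Z{\left(S,F \right)} = -3 + \frac{\left(S - F\right) \left(-4 + 2\right)}{8} = -3 + \frac{\left(S - F\right) \left(-2\right)}{8} = -3 + \frac{- 2 S + 2 F}{8} = -3 + \left(- \frac{S}{4} + \frac{F}{4}\right) = -3 - \frac{S}{4} + \frac{F}{4}$)
$U{\left(f \right)} = 5 + 3 f$ ($U{\left(f \right)} = 3 f - -5 = 3 f + 5 = 5 + 3 f$)
$U{\left(Z{\left(-4,-8 \right)} \right)} - M{\left(1 \right)} = \left(5 + 3 \left(-3 - -1 + \frac{1}{4} \left(-8\right)\right)\right) - 2 \cdot 1 = \left(5 + 3 \left(-3 + 1 - 2\right)\right) - 2 = \left(5 + 3 \left(-4\right)\right) - 2 = \left(5 - 12\right) - 2 = -7 - 2 = -9$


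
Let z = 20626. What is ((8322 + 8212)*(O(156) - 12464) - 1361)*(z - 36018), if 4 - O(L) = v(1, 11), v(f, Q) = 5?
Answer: 3172255352032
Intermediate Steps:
O(L) = -1 (O(L) = 4 - 1*5 = 4 - 5 = -1)
((8322 + 8212)*(O(156) - 12464) - 1361)*(z - 36018) = ((8322 + 8212)*(-1 - 12464) - 1361)*(20626 - 36018) = (16534*(-12465) - 1361)*(-15392) = (-206096310 - 1361)*(-15392) = -206097671*(-15392) = 3172255352032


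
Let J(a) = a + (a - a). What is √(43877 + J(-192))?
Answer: √43685 ≈ 209.01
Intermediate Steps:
J(a) = a (J(a) = a + 0 = a)
√(43877 + J(-192)) = √(43877 - 192) = √43685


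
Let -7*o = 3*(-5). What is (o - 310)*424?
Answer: -913720/7 ≈ -1.3053e+5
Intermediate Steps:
o = 15/7 (o = -3*(-5)/7 = -1/7*(-15) = 15/7 ≈ 2.1429)
(o - 310)*424 = (15/7 - 310)*424 = -2155/7*424 = -913720/7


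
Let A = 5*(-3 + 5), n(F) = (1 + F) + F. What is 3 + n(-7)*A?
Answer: -127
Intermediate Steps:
n(F) = 1 + 2*F
A = 10 (A = 5*2 = 10)
3 + n(-7)*A = 3 + (1 + 2*(-7))*10 = 3 + (1 - 14)*10 = 3 - 13*10 = 3 - 130 = -127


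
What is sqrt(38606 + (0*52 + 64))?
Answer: sqrt(38670) ≈ 196.65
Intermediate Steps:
sqrt(38606 + (0*52 + 64)) = sqrt(38606 + (0 + 64)) = sqrt(38606 + 64) = sqrt(38670)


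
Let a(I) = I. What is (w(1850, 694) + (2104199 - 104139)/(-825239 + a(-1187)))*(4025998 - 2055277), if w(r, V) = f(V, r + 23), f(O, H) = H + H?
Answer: 3048500171880828/413213 ≈ 7.3776e+9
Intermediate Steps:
f(O, H) = 2*H
w(r, V) = 46 + 2*r (w(r, V) = 2*(r + 23) = 2*(23 + r) = 46 + 2*r)
(w(1850, 694) + (2104199 - 104139)/(-825239 + a(-1187)))*(4025998 - 2055277) = ((46 + 2*1850) + (2104199 - 104139)/(-825239 - 1187))*(4025998 - 2055277) = ((46 + 3700) + 2000060/(-826426))*1970721 = (3746 + 2000060*(-1/826426))*1970721 = (3746 - 1000030/413213)*1970721 = (1546895868/413213)*1970721 = 3048500171880828/413213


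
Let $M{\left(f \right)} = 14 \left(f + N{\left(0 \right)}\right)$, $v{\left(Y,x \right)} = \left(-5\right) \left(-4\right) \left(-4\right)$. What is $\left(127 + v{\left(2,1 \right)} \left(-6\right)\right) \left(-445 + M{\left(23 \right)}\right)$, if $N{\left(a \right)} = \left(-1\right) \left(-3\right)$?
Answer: $-49167$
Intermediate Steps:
$N{\left(a \right)} = 3$
$v{\left(Y,x \right)} = -80$ ($v{\left(Y,x \right)} = 20 \left(-4\right) = -80$)
$M{\left(f \right)} = 42 + 14 f$ ($M{\left(f \right)} = 14 \left(f + 3\right) = 14 \left(3 + f\right) = 42 + 14 f$)
$\left(127 + v{\left(2,1 \right)} \left(-6\right)\right) \left(-445 + M{\left(23 \right)}\right) = \left(127 - -480\right) \left(-445 + \left(42 + 14 \cdot 23\right)\right) = \left(127 + 480\right) \left(-445 + \left(42 + 322\right)\right) = 607 \left(-445 + 364\right) = 607 \left(-81\right) = -49167$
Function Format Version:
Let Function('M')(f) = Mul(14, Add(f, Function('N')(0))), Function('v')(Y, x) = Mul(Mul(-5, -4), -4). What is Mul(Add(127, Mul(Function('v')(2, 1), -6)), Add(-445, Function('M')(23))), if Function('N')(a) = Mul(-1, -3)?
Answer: -49167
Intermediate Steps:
Function('N')(a) = 3
Function('v')(Y, x) = -80 (Function('v')(Y, x) = Mul(20, -4) = -80)
Function('M')(f) = Add(42, Mul(14, f)) (Function('M')(f) = Mul(14, Add(f, 3)) = Mul(14, Add(3, f)) = Add(42, Mul(14, f)))
Mul(Add(127, Mul(Function('v')(2, 1), -6)), Add(-445, Function('M')(23))) = Mul(Add(127, Mul(-80, -6)), Add(-445, Add(42, Mul(14, 23)))) = Mul(Add(127, 480), Add(-445, Add(42, 322))) = Mul(607, Add(-445, 364)) = Mul(607, -81) = -49167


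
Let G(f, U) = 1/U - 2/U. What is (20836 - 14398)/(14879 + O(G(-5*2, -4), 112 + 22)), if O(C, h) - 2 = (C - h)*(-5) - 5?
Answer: 25752/62179 ≈ 0.41416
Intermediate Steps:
G(f, U) = -1/U (G(f, U) = 1/U - 2/U = -1/U)
O(C, h) = -3 - 5*C + 5*h (O(C, h) = 2 + ((C - h)*(-5) - 5) = 2 + ((-5*C + 5*h) - 5) = 2 + (-5 - 5*C + 5*h) = -3 - 5*C + 5*h)
(20836 - 14398)/(14879 + O(G(-5*2, -4), 112 + 22)) = (20836 - 14398)/(14879 + (-3 - (-5)/(-4) + 5*(112 + 22))) = 6438/(14879 + (-3 - (-5)*(-1)/4 + 5*134)) = 6438/(14879 + (-3 - 5*¼ + 670)) = 6438/(14879 + (-3 - 5/4 + 670)) = 6438/(14879 + 2663/4) = 6438/(62179/4) = 6438*(4/62179) = 25752/62179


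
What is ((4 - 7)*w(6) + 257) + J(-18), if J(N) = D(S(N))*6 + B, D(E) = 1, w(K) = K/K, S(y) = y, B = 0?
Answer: 260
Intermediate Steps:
w(K) = 1
J(N) = 6 (J(N) = 1*6 + 0 = 6 + 0 = 6)
((4 - 7)*w(6) + 257) + J(-18) = ((4 - 7)*1 + 257) + 6 = (-3*1 + 257) + 6 = (-3 + 257) + 6 = 254 + 6 = 260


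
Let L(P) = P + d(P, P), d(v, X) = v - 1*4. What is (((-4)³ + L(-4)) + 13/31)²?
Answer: 5489649/961 ≈ 5712.4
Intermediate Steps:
d(v, X) = -4 + v (d(v, X) = v - 4 = -4 + v)
L(P) = -4 + 2*P (L(P) = P + (-4 + P) = -4 + 2*P)
(((-4)³ + L(-4)) + 13/31)² = (((-4)³ + (-4 + 2*(-4))) + 13/31)² = ((-64 + (-4 - 8)) + 13*(1/31))² = ((-64 - 12) + 13/31)² = (-76 + 13/31)² = (-2343/31)² = 5489649/961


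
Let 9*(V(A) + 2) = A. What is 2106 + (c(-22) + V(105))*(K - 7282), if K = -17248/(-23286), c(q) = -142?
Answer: 33729514168/34929 ≈ 9.6566e+5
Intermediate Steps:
V(A) = -2 + A/9
K = 8624/11643 (K = -17248*(-1/23286) = 8624/11643 ≈ 0.74070)
2106 + (c(-22) + V(105))*(K - 7282) = 2106 + (-142 + (-2 + (⅑)*105))*(8624/11643 - 7282) = 2106 + (-142 + (-2 + 35/3))*(-84775702/11643) = 2106 + (-142 + 29/3)*(-84775702/11643) = 2106 - 397/3*(-84775702/11643) = 2106 + 33655953694/34929 = 33729514168/34929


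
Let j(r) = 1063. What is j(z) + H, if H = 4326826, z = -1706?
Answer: 4327889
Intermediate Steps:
j(z) + H = 1063 + 4326826 = 4327889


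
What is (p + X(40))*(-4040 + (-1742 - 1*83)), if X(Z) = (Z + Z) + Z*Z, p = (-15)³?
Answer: 9941175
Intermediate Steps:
p = -3375
X(Z) = Z² + 2*Z (X(Z) = 2*Z + Z² = Z² + 2*Z)
(p + X(40))*(-4040 + (-1742 - 1*83)) = (-3375 + 40*(2 + 40))*(-4040 + (-1742 - 1*83)) = (-3375 + 40*42)*(-4040 + (-1742 - 83)) = (-3375 + 1680)*(-4040 - 1825) = -1695*(-5865) = 9941175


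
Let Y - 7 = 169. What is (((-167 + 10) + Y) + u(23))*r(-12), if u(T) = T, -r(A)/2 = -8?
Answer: 672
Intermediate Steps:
Y = 176 (Y = 7 + 169 = 176)
r(A) = 16 (r(A) = -2*(-8) = 16)
(((-167 + 10) + Y) + u(23))*r(-12) = (((-167 + 10) + 176) + 23)*16 = ((-157 + 176) + 23)*16 = (19 + 23)*16 = 42*16 = 672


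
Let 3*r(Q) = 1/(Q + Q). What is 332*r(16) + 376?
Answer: 9107/24 ≈ 379.46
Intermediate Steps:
r(Q) = 1/(6*Q) (r(Q) = 1/(3*(Q + Q)) = 1/(3*((2*Q))) = (1/(2*Q))/3 = 1/(6*Q))
332*r(16) + 376 = 332*((1/6)/16) + 376 = 332*((1/6)*(1/16)) + 376 = 332*(1/96) + 376 = 83/24 + 376 = 9107/24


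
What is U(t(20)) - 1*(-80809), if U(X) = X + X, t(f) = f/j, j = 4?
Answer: 80819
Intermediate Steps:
t(f) = f/4
U(X) = 2*X
U(t(20)) - 1*(-80809) = 2*((1/4)*20) - 1*(-80809) = 2*5 + 80809 = 10 + 80809 = 80819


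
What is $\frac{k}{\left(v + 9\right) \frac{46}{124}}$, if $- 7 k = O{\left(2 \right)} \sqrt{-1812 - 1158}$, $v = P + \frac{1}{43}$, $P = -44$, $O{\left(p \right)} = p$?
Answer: $\frac{3999 i \sqrt{330}}{60536} \approx 1.2 i$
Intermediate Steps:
$v = - \frac{1891}{43}$ ($v = -44 + \frac{1}{43} = - \frac{1891}{43} \approx -43.977$)
$k = - \frac{6 i \sqrt{330}}{7}$ ($k = - \frac{2 \sqrt{-1812 - 1158}}{7} = - \frac{2 \sqrt{-2970}}{7} = - \frac{2 \cdot 3 i \sqrt{330}}{7} = - \frac{6 i \sqrt{330}}{7} \approx - 15.571 i$)
$\frac{k}{\left(v + 9\right) \frac{46}{124}} = \frac{\left(- \frac{6}{7}\right) i \sqrt{330}}{\left(- \frac{1891}{43} + 9\right) \frac{46}{124}} = \frac{\left(- \frac{6}{7}\right) i \sqrt{330}}{\left(- \frac{1504}{43}\right) 46 \cdot \frac{1}{124}} = \frac{\left(- \frac{6}{7}\right) i \sqrt{330}}{\left(- \frac{1504}{43}\right) \frac{23}{62}} = \frac{\left(- \frac{6}{7}\right) i \sqrt{330}}{- \frac{17296}{1333}} = - \frac{6 i \sqrt{330}}{7} \left(- \frac{1333}{17296}\right) = \frac{3999 i \sqrt{330}}{60536}$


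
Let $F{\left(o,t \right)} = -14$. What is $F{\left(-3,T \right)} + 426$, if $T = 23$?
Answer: $412$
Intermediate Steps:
$F{\left(-3,T \right)} + 426 = -14 + 426 = 412$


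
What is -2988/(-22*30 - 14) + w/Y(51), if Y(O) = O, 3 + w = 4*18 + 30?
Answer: 36519/5729 ≈ 6.3744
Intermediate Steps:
w = 99 (w = -3 + (4*18 + 30) = -3 + (72 + 30) = -3 + 102 = 99)
-2988/(-22*30 - 14) + w/Y(51) = -2988/(-22*30 - 14) + 99/51 = -2988/(-660 - 14) + 99*(1/51) = -2988/(-674) + 33/17 = -2988*(-1/674) + 33/17 = 1494/337 + 33/17 = 36519/5729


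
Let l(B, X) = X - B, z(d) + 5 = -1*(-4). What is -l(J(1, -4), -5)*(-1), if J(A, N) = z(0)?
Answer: -4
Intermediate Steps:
z(d) = -1 (z(d) = -5 - 1*(-4) = -5 + 4 = -1)
J(A, N) = -1
-l(J(1, -4), -5)*(-1) = -(-5 - 1*(-1))*(-1) = -(-5 + 1)*(-1) = -1*(-4)*(-1) = 4*(-1) = -4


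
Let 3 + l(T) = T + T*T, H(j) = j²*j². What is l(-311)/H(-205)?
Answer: 96407/1766100625 ≈ 5.4587e-5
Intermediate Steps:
H(j) = j⁴
l(T) = -3 + T + T² (l(T) = -3 + (T + T*T) = -3 + (T + T²) = -3 + T + T²)
l(-311)/H(-205) = (-3 - 311 + (-311)²)/((-205)⁴) = (-3 - 311 + 96721)/1766100625 = 96407*(1/1766100625) = 96407/1766100625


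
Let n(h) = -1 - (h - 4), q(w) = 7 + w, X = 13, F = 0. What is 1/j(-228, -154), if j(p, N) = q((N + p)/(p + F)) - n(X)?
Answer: 114/2129 ≈ 0.053546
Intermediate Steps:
n(h) = 3 - h (n(h) = -1 - (-4 + h) = -1 + (4 - h) = 3 - h)
j(p, N) = 17 + (N + p)/p (j(p, N) = (7 + (N + p)/(p + 0)) - (3 - 1*13) = (7 + (N + p)/p) - (3 - 13) = (7 + (N + p)/p) - 1*(-10) = (7 + (N + p)/p) + 10 = 17 + (N + p)/p)
1/j(-228, -154) = 1/(18 - 154/(-228)) = 1/(18 - 154*(-1/228)) = 1/(18 + 77/114) = 1/(2129/114) = 114/2129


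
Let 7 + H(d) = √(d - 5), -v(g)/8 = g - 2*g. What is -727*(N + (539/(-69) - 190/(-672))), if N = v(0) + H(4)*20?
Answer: 828854881/7728 - 14540*I ≈ 1.0725e+5 - 14540.0*I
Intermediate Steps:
v(g) = 8*g (v(g) = -8*(g - 2*g) = -(-8)*g = 8*g)
H(d) = -7 + √(-5 + d) (H(d) = -7 + √(d - 5) = -7 + √(-5 + d))
N = -140 + 20*I (N = 8*0 + (-7 + √(-5 + 4))*20 = 0 + (-7 + √(-1))*20 = 0 + (-7 + I)*20 = 0 + (-140 + 20*I) = -140 + 20*I ≈ -140.0 + 20.0*I)
-727*(N + (539/(-69) - 190/(-672))) = -727*((-140 + 20*I) + (539/(-69) - 190/(-672))) = -727*((-140 + 20*I) + (539*(-1/69) - 190*(-1/672))) = -727*((-140 + 20*I) + (-539/69 + 95/336)) = -727*((-140 + 20*I) - 58183/7728) = -727*(-1140103/7728 + 20*I) = 828854881/7728 - 14540*I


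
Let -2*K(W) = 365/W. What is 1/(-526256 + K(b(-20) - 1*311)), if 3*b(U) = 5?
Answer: -1856/976730041 ≈ -1.9002e-6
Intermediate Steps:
b(U) = 5/3 (b(U) = (⅓)*5 = 5/3)
K(W) = -365/(2*W)
1/(-526256 + K(b(-20) - 1*311)) = 1/(-526256 - 365/(2*(5/3 - 1*311))) = 1/(-526256 - 365/(2*(5/3 - 311))) = 1/(-526256 - 365/(2*(-928/3))) = 1/(-526256 - 365/2*(-3/928)) = 1/(-526256 + 1095/1856) = 1/(-976730041/1856) = -1856/976730041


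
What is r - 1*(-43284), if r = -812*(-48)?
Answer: 82260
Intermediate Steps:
r = 38976
r - 1*(-43284) = 38976 - 1*(-43284) = 38976 + 43284 = 82260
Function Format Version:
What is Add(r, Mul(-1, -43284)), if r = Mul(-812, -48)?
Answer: 82260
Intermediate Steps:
r = 38976
Add(r, Mul(-1, -43284)) = Add(38976, Mul(-1, -43284)) = Add(38976, 43284) = 82260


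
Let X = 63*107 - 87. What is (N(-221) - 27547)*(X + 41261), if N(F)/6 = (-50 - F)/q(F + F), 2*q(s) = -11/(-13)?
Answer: -13240879015/11 ≈ -1.2037e+9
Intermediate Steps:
q(s) = 11/26 (q(s) = (-11/(-13))/2 = (-11*(-1/13))/2 = (½)*(11/13) = 11/26)
X = 6654 (X = 6741 - 87 = 6654)
N(F) = -7800/11 - 156*F/11 (N(F) = 6*((-50 - F)/(11/26)) = 6*((-50 - F)*(26/11)) = 6*(-1300/11 - 26*F/11) = -7800/11 - 156*F/11)
(N(-221) - 27547)*(X + 41261) = ((-7800/11 - 156/11*(-221)) - 27547)*(6654 + 41261) = ((-7800/11 + 34476/11) - 27547)*47915 = (26676/11 - 27547)*47915 = -276341/11*47915 = -13240879015/11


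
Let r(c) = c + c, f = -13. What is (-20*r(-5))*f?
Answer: -2600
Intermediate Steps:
r(c) = 2*c
(-20*r(-5))*f = -40*(-5)*(-13) = -20*(-10)*(-13) = 200*(-13) = -2600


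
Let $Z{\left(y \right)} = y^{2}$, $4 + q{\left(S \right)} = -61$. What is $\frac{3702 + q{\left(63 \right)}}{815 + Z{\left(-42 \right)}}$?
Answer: $\frac{3637}{2579} \approx 1.4102$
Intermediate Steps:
$q{\left(S \right)} = -65$ ($q{\left(S \right)} = -4 - 61 = -65$)
$\frac{3702 + q{\left(63 \right)}}{815 + Z{\left(-42 \right)}} = \frac{3702 - 65}{815 + \left(-42\right)^{2}} = \frac{3637}{815 + 1764} = \frac{3637}{2579}$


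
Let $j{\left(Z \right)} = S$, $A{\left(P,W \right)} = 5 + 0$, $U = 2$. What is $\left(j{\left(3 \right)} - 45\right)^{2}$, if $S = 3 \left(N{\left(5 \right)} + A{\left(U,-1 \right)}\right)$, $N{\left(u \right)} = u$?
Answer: $225$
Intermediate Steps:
$A{\left(P,W \right)} = 5$
$S = 30$ ($S = 3 \left(5 + 5\right) = 3 \cdot 10 = 30$)
$j{\left(Z \right)} = 30$
$\left(j{\left(3 \right)} - 45\right)^{2} = \left(30 - 45\right)^{2} = \left(-15\right)^{2} = 225$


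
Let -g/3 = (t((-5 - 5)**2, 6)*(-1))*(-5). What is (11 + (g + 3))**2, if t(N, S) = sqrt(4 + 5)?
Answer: 961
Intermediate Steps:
t(N, S) = 3 (t(N, S) = sqrt(9) = 3)
g = -45 (g = -3*3*(-1)*(-5) = -(-9)*(-5) = -3*15 = -45)
(11 + (g + 3))**2 = (11 + (-45 + 3))**2 = (11 - 42)**2 = (-31)**2 = 961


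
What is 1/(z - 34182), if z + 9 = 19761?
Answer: -1/14430 ≈ -6.9300e-5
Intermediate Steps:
z = 19752 (z = -9 + 19761 = 19752)
1/(z - 34182) = 1/(19752 - 34182) = 1/(-14430) = -1/14430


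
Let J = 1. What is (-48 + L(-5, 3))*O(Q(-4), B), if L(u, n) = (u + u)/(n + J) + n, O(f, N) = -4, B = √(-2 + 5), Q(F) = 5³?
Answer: 190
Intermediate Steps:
Q(F) = 125
B = √3 ≈ 1.7320
L(u, n) = n + 2*u/(1 + n) (L(u, n) = (u + u)/(n + 1) + n = (2*u)/(1 + n) + n = 2*u/(1 + n) + n = n + 2*u/(1 + n))
(-48 + L(-5, 3))*O(Q(-4), B) = (-48 + (3 + 3² + 2*(-5))/(1 + 3))*(-4) = (-48 + (3 + 9 - 10)/4)*(-4) = (-48 + (¼)*2)*(-4) = (-48 + ½)*(-4) = -95/2*(-4) = 190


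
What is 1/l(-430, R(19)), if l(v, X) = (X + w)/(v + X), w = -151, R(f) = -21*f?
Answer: 829/550 ≈ 1.5073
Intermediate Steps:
l(v, X) = (-151 + X)/(X + v) (l(v, X) = (X - 151)/(v + X) = (-151 + X)/(X + v))
1/l(-430, R(19)) = 1/((-151 - 21*19)/(-21*19 - 430)) = 1/((-151 - 399)/(-399 - 430)) = 1/(-550/(-829)) = 1/(-1/829*(-550)) = 1/(550/829) = 829/550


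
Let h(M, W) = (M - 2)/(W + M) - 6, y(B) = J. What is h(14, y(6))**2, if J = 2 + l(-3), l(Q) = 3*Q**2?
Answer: 60516/1849 ≈ 32.729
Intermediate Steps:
J = 29 (J = 2 + 3*(-3)**2 = 2 + 3*9 = 2 + 27 = 29)
y(B) = 29
h(M, W) = -6 + (-2 + M)/(M + W) (h(M, W) = (-2 + M)/(M + W) - 6 = -6 + (-2 + M)/(M + W))
h(14, y(6))**2 = ((-2 - 6*29 - 5*14)/(14 + 29))**2 = ((-2 - 174 - 70)/43)**2 = ((1/43)*(-246))**2 = (-246/43)**2 = 60516/1849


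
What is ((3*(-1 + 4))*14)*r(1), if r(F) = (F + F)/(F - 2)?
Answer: -252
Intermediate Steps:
r(F) = 2*F/(-2 + F) (r(F) = (2*F)/(-2 + F) = 2*F/(-2 + F))
((3*(-1 + 4))*14)*r(1) = ((3*(-1 + 4))*14)*(2*1/(-2 + 1)) = ((3*3)*14)*(2*1/(-1)) = (9*14)*(2*1*(-1)) = 126*(-2) = -252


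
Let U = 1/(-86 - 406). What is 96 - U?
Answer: 47233/492 ≈ 96.002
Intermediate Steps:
U = -1/492 (U = 1/(-492) = -1/492 ≈ -0.0020325)
96 - U = 96 - 1*(-1/492) = 96 + 1/492 = 47233/492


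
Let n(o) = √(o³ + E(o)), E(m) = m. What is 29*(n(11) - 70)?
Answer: -2030 + 29*√1342 ≈ -967.63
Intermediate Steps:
n(o) = √(o + o³) (n(o) = √(o³ + o) = √(o + o³))
29*(n(11) - 70) = 29*(√(11 + 11³) - 70) = 29*(√(11 + 1331) - 70) = 29*(√1342 - 70) = 29*(-70 + √1342) = -2030 + 29*√1342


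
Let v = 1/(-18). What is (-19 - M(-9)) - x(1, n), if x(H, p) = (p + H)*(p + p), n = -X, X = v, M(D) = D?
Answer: -1639/162 ≈ -10.117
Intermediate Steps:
v = -1/18 ≈ -0.055556
X = -1/18 ≈ -0.055556
n = 1/18 (n = -1*(-1/18) = 1/18 ≈ 0.055556)
x(H, p) = 2*p*(H + p) (x(H, p) = (H + p)*(2*p) = 2*p*(H + p))
(-19 - M(-9)) - x(1, n) = (-19 - 1*(-9)) - 2*(1 + 1/18)/18 = (-19 + 9) - 2*19/(18*18) = -10 - 1*19/162 = -10 - 19/162 = -1639/162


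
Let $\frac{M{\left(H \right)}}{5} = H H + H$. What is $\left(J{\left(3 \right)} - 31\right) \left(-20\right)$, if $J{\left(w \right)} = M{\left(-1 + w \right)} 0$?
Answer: $620$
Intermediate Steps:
$M{\left(H \right)} = 5 H + 5 H^{2}$ ($M{\left(H \right)} = 5 \left(H H + H\right) = 5 \left(H^{2} + H\right) = 5 \left(H + H^{2}\right) = 5 H + 5 H^{2}$)
$J{\left(w \right)} = 0$ ($J{\left(w \right)} = 5 \left(-1 + w\right) \left(1 + \left(-1 + w\right)\right) 0 = 5 \left(-1 + w\right) w 0 = 5 w \left(-1 + w\right) 0 = 0$)
$\left(J{\left(3 \right)} - 31\right) \left(-20\right) = \left(0 - 31\right) \left(-20\right) = \left(-31\right) \left(-20\right) = 620$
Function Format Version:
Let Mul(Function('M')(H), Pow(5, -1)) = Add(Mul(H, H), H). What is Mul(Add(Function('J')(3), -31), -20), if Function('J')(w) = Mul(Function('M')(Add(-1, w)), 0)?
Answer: 620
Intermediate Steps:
Function('M')(H) = Add(Mul(5, H), Mul(5, Pow(H, 2))) (Function('M')(H) = Mul(5, Add(Mul(H, H), H)) = Mul(5, Add(Pow(H, 2), H)) = Mul(5, Add(H, Pow(H, 2))) = Add(Mul(5, H), Mul(5, Pow(H, 2))))
Function('J')(w) = 0 (Function('J')(w) = Mul(Mul(5, Add(-1, w), Add(1, Add(-1, w))), 0) = Mul(Mul(5, Add(-1, w), w), 0) = Mul(Mul(5, w, Add(-1, w)), 0) = 0)
Mul(Add(Function('J')(3), -31), -20) = Mul(Add(0, -31), -20) = Mul(-31, -20) = 620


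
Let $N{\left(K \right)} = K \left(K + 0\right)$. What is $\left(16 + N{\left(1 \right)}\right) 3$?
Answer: $51$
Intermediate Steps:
$N{\left(K \right)} = K^{2}$ ($N{\left(K \right)} = K K = K^{2}$)
$\left(16 + N{\left(1 \right)}\right) 3 = \left(16 + 1^{2}\right) 3 = \left(16 + 1\right) 3 = 17 \cdot 3 = 51$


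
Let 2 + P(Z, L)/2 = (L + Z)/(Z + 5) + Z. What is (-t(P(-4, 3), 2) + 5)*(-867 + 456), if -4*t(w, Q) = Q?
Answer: -4521/2 ≈ -2260.5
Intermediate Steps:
P(Z, L) = -4 + 2*Z + 2*(L + Z)/(5 + Z) (P(Z, L) = -4 + 2*((L + Z)/(Z + 5) + Z) = -4 + 2*((L + Z)/(5 + Z) + Z) = -4 + 2*(Z + (L + Z)/(5 + Z)) = -4 + (2*Z + 2*(L + Z)/(5 + Z)) = -4 + 2*Z + 2*(L + Z)/(5 + Z))
t(w, Q) = -Q/4
(-t(P(-4, 3), 2) + 5)*(-867 + 456) = (-(-1)*2/4 + 5)*(-867 + 456) = (-1*(-½) + 5)*(-411) = (½ + 5)*(-411) = (11/2)*(-411) = -4521/2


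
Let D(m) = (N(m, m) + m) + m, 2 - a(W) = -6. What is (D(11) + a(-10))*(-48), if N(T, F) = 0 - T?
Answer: -912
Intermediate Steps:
N(T, F) = -T
a(W) = 8 (a(W) = 2 - 1*(-6) = 2 + 6 = 8)
D(m) = m (D(m) = (-m + m) + m = 0 + m = m)
(D(11) + a(-10))*(-48) = (11 + 8)*(-48) = 19*(-48) = -912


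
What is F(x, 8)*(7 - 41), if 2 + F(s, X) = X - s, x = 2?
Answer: -136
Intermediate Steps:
F(s, X) = -2 + X - s (F(s, X) = -2 + (X - s) = -2 + X - s)
F(x, 8)*(7 - 41) = (-2 + 8 - 1*2)*(7 - 41) = (-2 + 8 - 2)*(-34) = 4*(-34) = -136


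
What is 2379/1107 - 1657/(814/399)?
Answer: -243316265/300366 ≈ -810.07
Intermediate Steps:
2379/1107 - 1657/(814/399) = 2379*(1/1107) - 1657/(814*(1/399)) = 793/369 - 1657/814/399 = 793/369 - 1657*399/814 = 793/369 - 661143/814 = -243316265/300366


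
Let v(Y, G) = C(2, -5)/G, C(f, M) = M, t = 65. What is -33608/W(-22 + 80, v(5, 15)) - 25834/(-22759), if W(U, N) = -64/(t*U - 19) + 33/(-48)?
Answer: 45906398862242/962364315 ≈ 47702.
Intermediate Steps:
v(Y, G) = -5/G
W(U, N) = -11/16 - 64/(-19 + 65*U) (W(U, N) = -64/(65*U - 19) + 33/(-48) = -64/(-19 + 65*U) + 33*(-1/48) = -64/(-19 + 65*U) - 11/16 = -11/16 - 64/(-19 + 65*U))
-33608/W(-22 + 80, v(5, 15)) - 25834/(-22759) = -33608*16*(-19 + 65*(-22 + 80))/(5*(-163 - 143*(-22 + 80))) - 25834/(-22759) = -33608*16*(-19 + 65*58)/(5*(-163 - 143*58)) - 25834*(-1/22759) = -33608*16*(-19 + 3770)/(5*(-163 - 8294)) + 25834/22759 = -33608/((5/16)*(-8457)/3751) + 25834/22759 = -33608/((5/16)*(1/3751)*(-8457)) + 25834/22759 = -33608/(-42285/60016) + 25834/22759 = -33608*(-60016/42285) + 25834/22759 = 2017017728/42285 + 25834/22759 = 45906398862242/962364315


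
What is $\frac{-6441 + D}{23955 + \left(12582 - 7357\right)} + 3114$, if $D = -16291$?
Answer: $\frac{22710947}{7295} \approx 3113.2$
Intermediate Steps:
$\frac{-6441 + D}{23955 + \left(12582 - 7357\right)} + 3114 = \frac{-6441 - 16291}{23955 + \left(12582 - 7357\right)} + 3114 = - \frac{22732}{23955 + 5225} + 3114 = - \frac{22732}{29180} + 3114 = \left(-22732\right) \frac{1}{29180} + 3114 = - \frac{5683}{7295} + 3114 = \frac{22710947}{7295}$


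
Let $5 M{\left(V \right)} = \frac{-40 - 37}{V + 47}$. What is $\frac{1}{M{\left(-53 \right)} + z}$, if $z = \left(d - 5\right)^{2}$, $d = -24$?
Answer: $\frac{30}{25307} \approx 0.0011854$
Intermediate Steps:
$M{\left(V \right)} = - \frac{77}{5 \left(47 + V\right)}$ ($M{\left(V \right)} = \frac{\left(-40 - 37\right) \frac{1}{V + 47}}{5} = \frac{\left(-77\right) \frac{1}{47 + V}}{5} = - \frac{77}{5 \left(47 + V\right)}$)
$z = 841$ ($z = \left(-24 - 5\right)^{2} = \left(-29\right)^{2} = 841$)
$\frac{1}{M{\left(-53 \right)} + z} = \frac{1}{- \frac{77}{235 + 5 \left(-53\right)} + 841} = \frac{1}{- \frac{77}{235 - 265} + 841} = \frac{1}{- \frac{77}{-30} + 841} = \frac{1}{\left(-77\right) \left(- \frac{1}{30}\right) + 841} = \frac{1}{\frac{77}{30} + 841} = \frac{1}{\frac{25307}{30}} = \frac{30}{25307}$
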